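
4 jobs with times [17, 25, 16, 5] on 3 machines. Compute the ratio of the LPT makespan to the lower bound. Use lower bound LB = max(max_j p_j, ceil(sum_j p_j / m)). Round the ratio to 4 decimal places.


LPT order: [25, 17, 16, 5]
Machine loads after assignment: [25, 17, 21]
LPT makespan = 25
Lower bound = max(max_job, ceil(total/3)) = max(25, 21) = 25
Ratio = 25 / 25 = 1.0

1.0


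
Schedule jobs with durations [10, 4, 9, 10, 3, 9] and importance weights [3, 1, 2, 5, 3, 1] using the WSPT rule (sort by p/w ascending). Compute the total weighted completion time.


Compute p/w ratios and sort ascending (WSPT): [(3, 3), (10, 5), (10, 3), (4, 1), (9, 2), (9, 1)]
Compute weighted completion times:
  Job (p=3,w=3): C=3, w*C=3*3=9
  Job (p=10,w=5): C=13, w*C=5*13=65
  Job (p=10,w=3): C=23, w*C=3*23=69
  Job (p=4,w=1): C=27, w*C=1*27=27
  Job (p=9,w=2): C=36, w*C=2*36=72
  Job (p=9,w=1): C=45, w*C=1*45=45
Total weighted completion time = 287

287


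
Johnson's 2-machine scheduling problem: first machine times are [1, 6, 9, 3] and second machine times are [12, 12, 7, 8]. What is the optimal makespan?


Apply Johnson's rule:
  Group 1 (a <= b): [(1, 1, 12), (4, 3, 8), (2, 6, 12)]
  Group 2 (a > b): [(3, 9, 7)]
Optimal job order: [1, 4, 2, 3]
Schedule:
  Job 1: M1 done at 1, M2 done at 13
  Job 4: M1 done at 4, M2 done at 21
  Job 2: M1 done at 10, M2 done at 33
  Job 3: M1 done at 19, M2 done at 40
Makespan = 40

40


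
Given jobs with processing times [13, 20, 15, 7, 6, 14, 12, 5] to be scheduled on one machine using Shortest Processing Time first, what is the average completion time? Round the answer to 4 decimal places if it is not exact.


Sort jobs by processing time (SPT order): [5, 6, 7, 12, 13, 14, 15, 20]
Compute completion times sequentially:
  Job 1: processing = 5, completes at 5
  Job 2: processing = 6, completes at 11
  Job 3: processing = 7, completes at 18
  Job 4: processing = 12, completes at 30
  Job 5: processing = 13, completes at 43
  Job 6: processing = 14, completes at 57
  Job 7: processing = 15, completes at 72
  Job 8: processing = 20, completes at 92
Sum of completion times = 328
Average completion time = 328/8 = 41.0

41.0


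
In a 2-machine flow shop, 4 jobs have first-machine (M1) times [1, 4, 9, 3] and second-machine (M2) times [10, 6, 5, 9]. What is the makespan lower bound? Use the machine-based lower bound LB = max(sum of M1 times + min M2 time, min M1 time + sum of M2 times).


LB1 = sum(M1 times) + min(M2 times) = 17 + 5 = 22
LB2 = min(M1 times) + sum(M2 times) = 1 + 30 = 31
Lower bound = max(LB1, LB2) = max(22, 31) = 31

31


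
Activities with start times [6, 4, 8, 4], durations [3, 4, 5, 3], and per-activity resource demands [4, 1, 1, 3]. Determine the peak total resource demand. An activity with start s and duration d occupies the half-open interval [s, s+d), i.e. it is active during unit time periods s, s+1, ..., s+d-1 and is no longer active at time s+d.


Each activity i is active on [start_i, start_i + duration_i).
Compute total resource usage per time slot:
  t=0: active resources = [], total = 0
  t=1: active resources = [], total = 0
  t=2: active resources = [], total = 0
  t=3: active resources = [], total = 0
  t=4: active resources = [1, 3], total = 4
  t=5: active resources = [1, 3], total = 4
  t=6: active resources = [4, 1, 3], total = 8
  t=7: active resources = [4, 1], total = 5
  t=8: active resources = [4, 1], total = 5
  t=9: active resources = [1], total = 1
  t=10: active resources = [1], total = 1
  t=11: active resources = [1], total = 1
  t=12: active resources = [1], total = 1
Peak resource demand = 8

8


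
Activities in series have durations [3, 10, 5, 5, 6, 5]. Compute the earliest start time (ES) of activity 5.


Activity 5 starts after activities 1 through 4 complete.
Predecessor durations: [3, 10, 5, 5]
ES = 3 + 10 + 5 + 5 = 23

23


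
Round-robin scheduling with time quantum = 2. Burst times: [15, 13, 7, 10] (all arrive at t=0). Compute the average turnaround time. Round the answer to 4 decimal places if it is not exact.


Time quantum = 2
Execution trace:
  J1 runs 2 units, time = 2
  J2 runs 2 units, time = 4
  J3 runs 2 units, time = 6
  J4 runs 2 units, time = 8
  J1 runs 2 units, time = 10
  J2 runs 2 units, time = 12
  J3 runs 2 units, time = 14
  J4 runs 2 units, time = 16
  J1 runs 2 units, time = 18
  J2 runs 2 units, time = 20
  J3 runs 2 units, time = 22
  J4 runs 2 units, time = 24
  J1 runs 2 units, time = 26
  J2 runs 2 units, time = 28
  J3 runs 1 units, time = 29
  J4 runs 2 units, time = 31
  J1 runs 2 units, time = 33
  J2 runs 2 units, time = 35
  J4 runs 2 units, time = 37
  J1 runs 2 units, time = 39
  J2 runs 2 units, time = 41
  J1 runs 2 units, time = 43
  J2 runs 1 units, time = 44
  J1 runs 1 units, time = 45
Finish times: [45, 44, 29, 37]
Average turnaround = 155/4 = 38.75

38.75


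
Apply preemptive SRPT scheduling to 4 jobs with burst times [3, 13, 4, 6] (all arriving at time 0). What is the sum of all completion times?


Since all jobs arrive at t=0, SRPT equals SPT ordering.
SPT order: [3, 4, 6, 13]
Completion times:
  Job 1: p=3, C=3
  Job 2: p=4, C=7
  Job 3: p=6, C=13
  Job 4: p=13, C=26
Total completion time = 3 + 7 + 13 + 26 = 49

49


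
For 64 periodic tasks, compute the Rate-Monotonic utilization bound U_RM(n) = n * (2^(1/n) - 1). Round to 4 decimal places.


Compute 2^(1/64) = 1.0108892861
Subtract 1: 1.0108892861 - 1 = 0.0108892861
Multiply by n: 64 * 0.0108892861 = 0.6969143104
Round to 4 dp: 0.6969

0.6969


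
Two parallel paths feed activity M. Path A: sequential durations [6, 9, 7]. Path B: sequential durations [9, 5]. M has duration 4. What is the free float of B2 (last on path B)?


ES(B2) = sum of predecessors on chain B = 9
EF(B2) = ES + duration = 9 + 5 = 14
Successor of B2 is M. ES(M) = max(sum(A), sum(B)) = max(22, 14) = 22
Free float = ES(successor) - EF(current) = 22 - 14 = 8

8


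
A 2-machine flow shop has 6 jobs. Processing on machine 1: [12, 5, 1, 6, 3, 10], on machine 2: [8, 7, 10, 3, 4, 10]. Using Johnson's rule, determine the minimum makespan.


Apply Johnson's rule:
  Group 1 (a <= b): [(3, 1, 10), (5, 3, 4), (2, 5, 7), (6, 10, 10)]
  Group 2 (a > b): [(1, 12, 8), (4, 6, 3)]
Optimal job order: [3, 5, 2, 6, 1, 4]
Schedule:
  Job 3: M1 done at 1, M2 done at 11
  Job 5: M1 done at 4, M2 done at 15
  Job 2: M1 done at 9, M2 done at 22
  Job 6: M1 done at 19, M2 done at 32
  Job 1: M1 done at 31, M2 done at 40
  Job 4: M1 done at 37, M2 done at 43
Makespan = 43

43


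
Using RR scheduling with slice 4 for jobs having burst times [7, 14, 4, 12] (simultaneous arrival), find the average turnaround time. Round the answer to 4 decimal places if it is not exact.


Time quantum = 4
Execution trace:
  J1 runs 4 units, time = 4
  J2 runs 4 units, time = 8
  J3 runs 4 units, time = 12
  J4 runs 4 units, time = 16
  J1 runs 3 units, time = 19
  J2 runs 4 units, time = 23
  J4 runs 4 units, time = 27
  J2 runs 4 units, time = 31
  J4 runs 4 units, time = 35
  J2 runs 2 units, time = 37
Finish times: [19, 37, 12, 35]
Average turnaround = 103/4 = 25.75

25.75


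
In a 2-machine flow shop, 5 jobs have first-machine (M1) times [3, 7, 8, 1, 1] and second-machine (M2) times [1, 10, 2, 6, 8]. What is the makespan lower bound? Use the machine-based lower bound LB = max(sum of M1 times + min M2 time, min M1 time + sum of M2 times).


LB1 = sum(M1 times) + min(M2 times) = 20 + 1 = 21
LB2 = min(M1 times) + sum(M2 times) = 1 + 27 = 28
Lower bound = max(LB1, LB2) = max(21, 28) = 28

28


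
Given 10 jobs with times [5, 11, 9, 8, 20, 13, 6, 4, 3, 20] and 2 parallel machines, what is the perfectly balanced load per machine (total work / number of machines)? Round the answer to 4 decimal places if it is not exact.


Total processing time = 5 + 11 + 9 + 8 + 20 + 13 + 6 + 4 + 3 + 20 = 99
Number of machines = 2
Ideal balanced load = 99 / 2 = 49.5

49.5


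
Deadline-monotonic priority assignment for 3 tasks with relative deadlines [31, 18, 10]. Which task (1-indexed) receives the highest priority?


Sort tasks by relative deadline (ascending):
  Task 3: deadline = 10
  Task 2: deadline = 18
  Task 1: deadline = 31
Priority order (highest first): [3, 2, 1]
Highest priority task = 3

3


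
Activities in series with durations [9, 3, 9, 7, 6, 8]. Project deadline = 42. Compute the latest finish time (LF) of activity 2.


LF(activity 2) = deadline - sum of successor durations
Successors: activities 3 through 6 with durations [9, 7, 6, 8]
Sum of successor durations = 30
LF = 42 - 30 = 12

12


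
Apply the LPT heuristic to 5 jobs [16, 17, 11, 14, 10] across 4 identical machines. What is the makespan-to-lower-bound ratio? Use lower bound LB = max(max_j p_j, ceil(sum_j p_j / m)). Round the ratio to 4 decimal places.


LPT order: [17, 16, 14, 11, 10]
Machine loads after assignment: [17, 16, 14, 21]
LPT makespan = 21
Lower bound = max(max_job, ceil(total/4)) = max(17, 17) = 17
Ratio = 21 / 17 = 1.2353

1.2353


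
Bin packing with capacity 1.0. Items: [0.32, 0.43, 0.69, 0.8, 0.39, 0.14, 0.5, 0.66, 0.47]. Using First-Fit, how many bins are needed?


Place items sequentially using First-Fit:
  Item 0.32 -> new Bin 1
  Item 0.43 -> Bin 1 (now 0.75)
  Item 0.69 -> new Bin 2
  Item 0.8 -> new Bin 3
  Item 0.39 -> new Bin 4
  Item 0.14 -> Bin 1 (now 0.89)
  Item 0.5 -> Bin 4 (now 0.89)
  Item 0.66 -> new Bin 5
  Item 0.47 -> new Bin 6
Total bins used = 6

6


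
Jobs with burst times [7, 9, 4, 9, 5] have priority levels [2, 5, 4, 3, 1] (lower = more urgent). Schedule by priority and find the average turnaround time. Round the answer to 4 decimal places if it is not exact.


Sort by priority (ascending = highest first):
Order: [(1, 5), (2, 7), (3, 9), (4, 4), (5, 9)]
Completion times:
  Priority 1, burst=5, C=5
  Priority 2, burst=7, C=12
  Priority 3, burst=9, C=21
  Priority 4, burst=4, C=25
  Priority 5, burst=9, C=34
Average turnaround = 97/5 = 19.4

19.4


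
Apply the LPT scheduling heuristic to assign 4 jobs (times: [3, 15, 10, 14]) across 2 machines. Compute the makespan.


Sort jobs in decreasing order (LPT): [15, 14, 10, 3]
Assign each job to the least loaded machine:
  Machine 1: jobs [15, 3], load = 18
  Machine 2: jobs [14, 10], load = 24
Makespan = max load = 24

24


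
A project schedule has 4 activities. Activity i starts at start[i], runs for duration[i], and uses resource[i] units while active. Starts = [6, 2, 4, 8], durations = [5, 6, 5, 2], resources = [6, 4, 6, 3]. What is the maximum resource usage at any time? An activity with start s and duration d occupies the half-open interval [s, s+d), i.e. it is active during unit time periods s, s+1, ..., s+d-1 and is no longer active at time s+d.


Each activity i is active on [start_i, start_i + duration_i).
Compute total resource usage per time slot:
  t=0: active resources = [], total = 0
  t=1: active resources = [], total = 0
  t=2: active resources = [4], total = 4
  t=3: active resources = [4], total = 4
  t=4: active resources = [4, 6], total = 10
  t=5: active resources = [4, 6], total = 10
  t=6: active resources = [6, 4, 6], total = 16
  t=7: active resources = [6, 4, 6], total = 16
  t=8: active resources = [6, 6, 3], total = 15
  t=9: active resources = [6, 3], total = 9
  t=10: active resources = [6], total = 6
Peak resource demand = 16

16


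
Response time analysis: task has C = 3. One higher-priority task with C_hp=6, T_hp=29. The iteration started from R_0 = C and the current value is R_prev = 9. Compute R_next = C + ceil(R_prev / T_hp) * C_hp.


R_next = C + ceil(R_prev / T_hp) * C_hp
ceil(9 / 29) = ceil(0.3103) = 1
Interference = 1 * 6 = 6
R_next = 3 + 6 = 9
R_next = R_prev, so the iteration has converged (response time = 9).

9


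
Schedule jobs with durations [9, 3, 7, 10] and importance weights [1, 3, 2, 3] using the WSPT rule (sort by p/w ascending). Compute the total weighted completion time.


Compute p/w ratios and sort ascending (WSPT): [(3, 3), (10, 3), (7, 2), (9, 1)]
Compute weighted completion times:
  Job (p=3,w=3): C=3, w*C=3*3=9
  Job (p=10,w=3): C=13, w*C=3*13=39
  Job (p=7,w=2): C=20, w*C=2*20=40
  Job (p=9,w=1): C=29, w*C=1*29=29
Total weighted completion time = 117

117


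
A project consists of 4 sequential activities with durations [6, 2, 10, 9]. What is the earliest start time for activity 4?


Activity 4 starts after activities 1 through 3 complete.
Predecessor durations: [6, 2, 10]
ES = 6 + 2 + 10 = 18

18


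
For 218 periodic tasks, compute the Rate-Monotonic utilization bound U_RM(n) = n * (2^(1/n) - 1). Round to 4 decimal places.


Compute 2^(1/218) = 1.0031846344
Subtract 1: 1.0031846344 - 1 = 0.0031846344
Multiply by n: 218 * 0.0031846344 = 0.6942502992
Round to 4 dp: 0.6943

0.6943


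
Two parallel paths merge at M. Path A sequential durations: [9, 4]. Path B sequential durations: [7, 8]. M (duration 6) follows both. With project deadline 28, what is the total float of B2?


Forward pass: ES(B2) = sum of predecessors on chain B = 7
EF = ES + duration = 7 + 8 = 15
Backward pass: LF(M) = deadline = 28; LS(M) = 28 - 6 = 22
LF(B2) = LS(M) - sum(successors on chain B) = 22 - 0 = 22
LS = LF - duration = 22 - 8 = 14
Total float = LS - ES = 14 - 7 = 7

7


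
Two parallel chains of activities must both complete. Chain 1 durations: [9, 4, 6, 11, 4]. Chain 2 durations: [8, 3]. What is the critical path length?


Path A total = 9 + 4 + 6 + 11 + 4 = 34
Path B total = 8 + 3 = 11
Critical path = longest path = max(34, 11) = 34

34


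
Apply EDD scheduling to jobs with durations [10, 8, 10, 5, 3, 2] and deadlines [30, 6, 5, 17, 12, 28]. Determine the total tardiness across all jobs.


Sort by due date (EDD order): [(10, 5), (8, 6), (3, 12), (5, 17), (2, 28), (10, 30)]
Compute completion times and tardiness:
  Job 1: p=10, d=5, C=10, tardiness=max(0,10-5)=5
  Job 2: p=8, d=6, C=18, tardiness=max(0,18-6)=12
  Job 3: p=3, d=12, C=21, tardiness=max(0,21-12)=9
  Job 4: p=5, d=17, C=26, tardiness=max(0,26-17)=9
  Job 5: p=2, d=28, C=28, tardiness=max(0,28-28)=0
  Job 6: p=10, d=30, C=38, tardiness=max(0,38-30)=8
Total tardiness = 43

43


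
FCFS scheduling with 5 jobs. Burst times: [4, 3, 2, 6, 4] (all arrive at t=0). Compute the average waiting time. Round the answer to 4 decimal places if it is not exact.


FCFS order (as given): [4, 3, 2, 6, 4]
Waiting times:
  Job 1: wait = 0
  Job 2: wait = 4
  Job 3: wait = 7
  Job 4: wait = 9
  Job 5: wait = 15
Sum of waiting times = 35
Average waiting time = 35/5 = 7.0

7.0


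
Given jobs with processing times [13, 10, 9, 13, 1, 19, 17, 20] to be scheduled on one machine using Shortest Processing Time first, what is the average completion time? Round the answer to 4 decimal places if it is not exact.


Sort jobs by processing time (SPT order): [1, 9, 10, 13, 13, 17, 19, 20]
Compute completion times sequentially:
  Job 1: processing = 1, completes at 1
  Job 2: processing = 9, completes at 10
  Job 3: processing = 10, completes at 20
  Job 4: processing = 13, completes at 33
  Job 5: processing = 13, completes at 46
  Job 6: processing = 17, completes at 63
  Job 7: processing = 19, completes at 82
  Job 8: processing = 20, completes at 102
Sum of completion times = 357
Average completion time = 357/8 = 44.625

44.625


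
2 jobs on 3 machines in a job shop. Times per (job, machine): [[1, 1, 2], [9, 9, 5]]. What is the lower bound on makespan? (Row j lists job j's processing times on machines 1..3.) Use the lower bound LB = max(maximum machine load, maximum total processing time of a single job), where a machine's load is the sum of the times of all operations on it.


Machine loads:
  Machine 1: 1 + 9 = 10
  Machine 2: 1 + 9 = 10
  Machine 3: 2 + 5 = 7
Max machine load = 10
Job totals:
  Job 1: 4
  Job 2: 23
Max job total = 23
Lower bound = max(10, 23) = 23

23


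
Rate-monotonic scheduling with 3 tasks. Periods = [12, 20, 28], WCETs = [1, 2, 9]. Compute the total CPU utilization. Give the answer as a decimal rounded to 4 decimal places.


Compute individual utilizations (exact fractions):
  Task 1: C/T = 1/12 (approx. 0.0833)
  Task 2: C/T = 2/20 = 1/10 (approx. 0.1)
  Task 3: C/T = 9/28 (approx. 0.3214)
Total utilization U = 1/12 + 1/10 + 9/28 = 53/105
Rounded to 4 decimal places: U = 0.5048
RM (Liu & Layland) bound for 3 tasks = 0.779763; compare with U = 53/105 (approx. 0.504762)
U <= bound, so schedulable by RM sufficient condition.

0.5048


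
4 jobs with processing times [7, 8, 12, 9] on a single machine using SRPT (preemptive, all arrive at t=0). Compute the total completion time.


Since all jobs arrive at t=0, SRPT equals SPT ordering.
SPT order: [7, 8, 9, 12]
Completion times:
  Job 1: p=7, C=7
  Job 2: p=8, C=15
  Job 3: p=9, C=24
  Job 4: p=12, C=36
Total completion time = 7 + 15 + 24 + 36 = 82

82


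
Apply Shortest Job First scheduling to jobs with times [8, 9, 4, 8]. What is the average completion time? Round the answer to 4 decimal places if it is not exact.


SJF order (ascending): [4, 8, 8, 9]
Completion times:
  Job 1: burst=4, C=4
  Job 2: burst=8, C=12
  Job 3: burst=8, C=20
  Job 4: burst=9, C=29
Average completion = 65/4 = 16.25

16.25


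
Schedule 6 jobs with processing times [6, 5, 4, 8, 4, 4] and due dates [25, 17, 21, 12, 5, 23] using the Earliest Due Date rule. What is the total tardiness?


Sort by due date (EDD order): [(4, 5), (8, 12), (5, 17), (4, 21), (4, 23), (6, 25)]
Compute completion times and tardiness:
  Job 1: p=4, d=5, C=4, tardiness=max(0,4-5)=0
  Job 2: p=8, d=12, C=12, tardiness=max(0,12-12)=0
  Job 3: p=5, d=17, C=17, tardiness=max(0,17-17)=0
  Job 4: p=4, d=21, C=21, tardiness=max(0,21-21)=0
  Job 5: p=4, d=23, C=25, tardiness=max(0,25-23)=2
  Job 6: p=6, d=25, C=31, tardiness=max(0,31-25)=6
Total tardiness = 8

8


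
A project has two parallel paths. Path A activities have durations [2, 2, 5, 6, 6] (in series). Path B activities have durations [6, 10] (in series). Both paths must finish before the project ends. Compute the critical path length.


Path A total = 2 + 2 + 5 + 6 + 6 = 21
Path B total = 6 + 10 = 16
Critical path = longest path = max(21, 16) = 21

21


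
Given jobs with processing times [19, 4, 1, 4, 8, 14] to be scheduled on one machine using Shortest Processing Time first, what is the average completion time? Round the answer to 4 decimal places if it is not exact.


Sort jobs by processing time (SPT order): [1, 4, 4, 8, 14, 19]
Compute completion times sequentially:
  Job 1: processing = 1, completes at 1
  Job 2: processing = 4, completes at 5
  Job 3: processing = 4, completes at 9
  Job 4: processing = 8, completes at 17
  Job 5: processing = 14, completes at 31
  Job 6: processing = 19, completes at 50
Sum of completion times = 113
Average completion time = 113/6 = 18.8333

18.8333


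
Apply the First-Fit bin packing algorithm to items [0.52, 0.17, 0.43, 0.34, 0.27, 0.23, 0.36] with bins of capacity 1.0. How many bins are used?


Place items sequentially using First-Fit:
  Item 0.52 -> new Bin 1
  Item 0.17 -> Bin 1 (now 0.69)
  Item 0.43 -> new Bin 2
  Item 0.34 -> Bin 2 (now 0.77)
  Item 0.27 -> Bin 1 (now 0.96)
  Item 0.23 -> Bin 2 (now 1.0)
  Item 0.36 -> new Bin 3
Total bins used = 3

3


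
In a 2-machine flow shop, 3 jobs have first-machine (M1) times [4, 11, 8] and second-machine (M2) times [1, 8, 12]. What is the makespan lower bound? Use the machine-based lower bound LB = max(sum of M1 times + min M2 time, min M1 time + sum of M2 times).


LB1 = sum(M1 times) + min(M2 times) = 23 + 1 = 24
LB2 = min(M1 times) + sum(M2 times) = 4 + 21 = 25
Lower bound = max(LB1, LB2) = max(24, 25) = 25

25


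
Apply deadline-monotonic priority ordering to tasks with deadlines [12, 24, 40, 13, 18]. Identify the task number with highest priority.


Sort tasks by relative deadline (ascending):
  Task 1: deadline = 12
  Task 4: deadline = 13
  Task 5: deadline = 18
  Task 2: deadline = 24
  Task 3: deadline = 40
Priority order (highest first): [1, 4, 5, 2, 3]
Highest priority task = 1

1


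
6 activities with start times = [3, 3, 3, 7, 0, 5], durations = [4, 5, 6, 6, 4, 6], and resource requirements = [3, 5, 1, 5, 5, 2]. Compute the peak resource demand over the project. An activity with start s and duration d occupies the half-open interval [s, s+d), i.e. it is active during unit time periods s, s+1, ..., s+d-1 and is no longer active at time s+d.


Each activity i is active on [start_i, start_i + duration_i).
Compute total resource usage per time slot:
  t=0: active resources = [5], total = 5
  t=1: active resources = [5], total = 5
  t=2: active resources = [5], total = 5
  t=3: active resources = [3, 5, 1, 5], total = 14
  t=4: active resources = [3, 5, 1], total = 9
  t=5: active resources = [3, 5, 1, 2], total = 11
  t=6: active resources = [3, 5, 1, 2], total = 11
  t=7: active resources = [5, 1, 5, 2], total = 13
  t=8: active resources = [1, 5, 2], total = 8
  t=9: active resources = [5, 2], total = 7
  t=10: active resources = [5, 2], total = 7
  t=11: active resources = [5], total = 5
  t=12: active resources = [5], total = 5
Peak resource demand = 14

14


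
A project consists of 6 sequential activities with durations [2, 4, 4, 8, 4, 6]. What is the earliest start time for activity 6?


Activity 6 starts after activities 1 through 5 complete.
Predecessor durations: [2, 4, 4, 8, 4]
ES = 2 + 4 + 4 + 8 + 4 = 22

22


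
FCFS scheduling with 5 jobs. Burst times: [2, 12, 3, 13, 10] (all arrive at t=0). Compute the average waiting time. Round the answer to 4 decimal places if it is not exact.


FCFS order (as given): [2, 12, 3, 13, 10]
Waiting times:
  Job 1: wait = 0
  Job 2: wait = 2
  Job 3: wait = 14
  Job 4: wait = 17
  Job 5: wait = 30
Sum of waiting times = 63
Average waiting time = 63/5 = 12.6

12.6


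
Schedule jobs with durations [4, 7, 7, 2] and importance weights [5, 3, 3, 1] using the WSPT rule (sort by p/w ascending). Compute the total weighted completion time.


Compute p/w ratios and sort ascending (WSPT): [(4, 5), (2, 1), (7, 3), (7, 3)]
Compute weighted completion times:
  Job (p=4,w=5): C=4, w*C=5*4=20
  Job (p=2,w=1): C=6, w*C=1*6=6
  Job (p=7,w=3): C=13, w*C=3*13=39
  Job (p=7,w=3): C=20, w*C=3*20=60
Total weighted completion time = 125

125


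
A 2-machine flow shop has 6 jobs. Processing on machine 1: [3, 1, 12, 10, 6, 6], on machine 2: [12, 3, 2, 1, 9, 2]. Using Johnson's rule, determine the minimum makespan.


Apply Johnson's rule:
  Group 1 (a <= b): [(2, 1, 3), (1, 3, 12), (5, 6, 9)]
  Group 2 (a > b): [(3, 12, 2), (6, 6, 2), (4, 10, 1)]
Optimal job order: [2, 1, 5, 3, 6, 4]
Schedule:
  Job 2: M1 done at 1, M2 done at 4
  Job 1: M1 done at 4, M2 done at 16
  Job 5: M1 done at 10, M2 done at 25
  Job 3: M1 done at 22, M2 done at 27
  Job 6: M1 done at 28, M2 done at 30
  Job 4: M1 done at 38, M2 done at 39
Makespan = 39

39


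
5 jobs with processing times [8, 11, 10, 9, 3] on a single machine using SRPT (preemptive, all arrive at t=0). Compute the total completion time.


Since all jobs arrive at t=0, SRPT equals SPT ordering.
SPT order: [3, 8, 9, 10, 11]
Completion times:
  Job 1: p=3, C=3
  Job 2: p=8, C=11
  Job 3: p=9, C=20
  Job 4: p=10, C=30
  Job 5: p=11, C=41
Total completion time = 3 + 11 + 20 + 30 + 41 = 105

105


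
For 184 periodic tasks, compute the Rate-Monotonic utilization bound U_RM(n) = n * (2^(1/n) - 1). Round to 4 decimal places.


Compute 2^(1/184) = 1.0037742087
Subtract 1: 1.0037742087 - 1 = 0.0037742087
Multiply by n: 184 * 0.0037742087 = 0.6944544008
Round to 4 dp: 0.6945

0.6945


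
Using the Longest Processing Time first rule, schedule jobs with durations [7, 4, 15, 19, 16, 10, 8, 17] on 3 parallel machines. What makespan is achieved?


Sort jobs in decreasing order (LPT): [19, 17, 16, 15, 10, 8, 7, 4]
Assign each job to the least loaded machine:
  Machine 1: jobs [19, 8, 7], load = 34
  Machine 2: jobs [17, 10, 4], load = 31
  Machine 3: jobs [16, 15], load = 31
Makespan = max load = 34

34


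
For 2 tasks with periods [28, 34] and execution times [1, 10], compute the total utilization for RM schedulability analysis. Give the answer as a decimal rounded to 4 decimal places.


Compute individual utilizations (exact fractions):
  Task 1: C/T = 1/28 (approx. 0.0357)
  Task 2: C/T = 10/34 = 5/17 (approx. 0.2941)
Total utilization U = 1/28 + 5/17 = 157/476
Rounded to 4 decimal places: U = 0.3298
RM (Liu & Layland) bound for 2 tasks = 0.828427; compare with U = 157/476 (approx. 0.329832)
U <= bound, so schedulable by RM sufficient condition.

0.3298


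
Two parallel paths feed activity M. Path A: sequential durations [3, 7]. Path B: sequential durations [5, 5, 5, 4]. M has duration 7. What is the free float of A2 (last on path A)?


ES(A2) = sum of predecessors on chain A = 3
EF(A2) = ES + duration = 3 + 7 = 10
Successor of A2 is M. ES(M) = max(sum(A), sum(B)) = max(10, 19) = 19
Free float = ES(successor) - EF(current) = 19 - 10 = 9

9


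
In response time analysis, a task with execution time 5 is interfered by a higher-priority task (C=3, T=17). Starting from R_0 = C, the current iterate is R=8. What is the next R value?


R_next = C + ceil(R_prev / T_hp) * C_hp
ceil(8 / 17) = ceil(0.4706) = 1
Interference = 1 * 3 = 3
R_next = 5 + 3 = 8
R_next = R_prev, so the iteration has converged (response time = 8).

8


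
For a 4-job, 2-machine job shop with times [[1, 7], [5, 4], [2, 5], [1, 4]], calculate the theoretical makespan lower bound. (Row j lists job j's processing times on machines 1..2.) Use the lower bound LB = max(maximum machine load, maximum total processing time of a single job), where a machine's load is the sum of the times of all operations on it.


Machine loads:
  Machine 1: 1 + 5 + 2 + 1 = 9
  Machine 2: 7 + 4 + 5 + 4 = 20
Max machine load = 20
Job totals:
  Job 1: 8
  Job 2: 9
  Job 3: 7
  Job 4: 5
Max job total = 9
Lower bound = max(20, 9) = 20

20


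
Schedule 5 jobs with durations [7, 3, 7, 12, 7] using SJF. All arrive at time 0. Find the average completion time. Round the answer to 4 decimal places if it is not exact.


SJF order (ascending): [3, 7, 7, 7, 12]
Completion times:
  Job 1: burst=3, C=3
  Job 2: burst=7, C=10
  Job 3: burst=7, C=17
  Job 4: burst=7, C=24
  Job 5: burst=12, C=36
Average completion = 90/5 = 18.0

18.0


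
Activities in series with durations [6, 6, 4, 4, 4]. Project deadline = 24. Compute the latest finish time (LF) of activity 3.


LF(activity 3) = deadline - sum of successor durations
Successors: activities 4 through 5 with durations [4, 4]
Sum of successor durations = 8
LF = 24 - 8 = 16

16


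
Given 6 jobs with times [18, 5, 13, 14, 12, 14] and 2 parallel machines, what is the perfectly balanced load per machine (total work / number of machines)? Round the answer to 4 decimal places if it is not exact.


Total processing time = 18 + 5 + 13 + 14 + 12 + 14 = 76
Number of machines = 2
Ideal balanced load = 76 / 2 = 38.0

38.0


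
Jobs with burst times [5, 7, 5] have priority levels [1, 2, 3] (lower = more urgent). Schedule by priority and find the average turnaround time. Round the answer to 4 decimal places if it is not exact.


Sort by priority (ascending = highest first):
Order: [(1, 5), (2, 7), (3, 5)]
Completion times:
  Priority 1, burst=5, C=5
  Priority 2, burst=7, C=12
  Priority 3, burst=5, C=17
Average turnaround = 34/3 = 11.3333

11.3333


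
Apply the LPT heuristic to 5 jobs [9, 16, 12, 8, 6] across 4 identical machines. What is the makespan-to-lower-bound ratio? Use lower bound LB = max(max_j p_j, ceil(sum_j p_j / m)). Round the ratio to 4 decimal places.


LPT order: [16, 12, 9, 8, 6]
Machine loads after assignment: [16, 12, 9, 14]
LPT makespan = 16
Lower bound = max(max_job, ceil(total/4)) = max(16, 13) = 16
Ratio = 16 / 16 = 1.0

1.0


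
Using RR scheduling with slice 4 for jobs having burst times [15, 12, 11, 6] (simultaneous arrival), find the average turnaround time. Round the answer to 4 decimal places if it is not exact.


Time quantum = 4
Execution trace:
  J1 runs 4 units, time = 4
  J2 runs 4 units, time = 8
  J3 runs 4 units, time = 12
  J4 runs 4 units, time = 16
  J1 runs 4 units, time = 20
  J2 runs 4 units, time = 24
  J3 runs 4 units, time = 28
  J4 runs 2 units, time = 30
  J1 runs 4 units, time = 34
  J2 runs 4 units, time = 38
  J3 runs 3 units, time = 41
  J1 runs 3 units, time = 44
Finish times: [44, 38, 41, 30]
Average turnaround = 153/4 = 38.25

38.25


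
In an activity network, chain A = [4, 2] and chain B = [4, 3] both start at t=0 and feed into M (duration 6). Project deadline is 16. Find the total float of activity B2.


Forward pass: ES(B2) = sum of predecessors on chain B = 4
EF = ES + duration = 4 + 3 = 7
Backward pass: LF(M) = deadline = 16; LS(M) = 16 - 6 = 10
LF(B2) = LS(M) - sum(successors on chain B) = 10 - 0 = 10
LS = LF - duration = 10 - 3 = 7
Total float = LS - ES = 7 - 4 = 3

3


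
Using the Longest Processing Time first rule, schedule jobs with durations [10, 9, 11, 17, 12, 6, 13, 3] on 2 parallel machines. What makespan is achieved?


Sort jobs in decreasing order (LPT): [17, 13, 12, 11, 10, 9, 6, 3]
Assign each job to the least loaded machine:
  Machine 1: jobs [17, 11, 9, 3], load = 40
  Machine 2: jobs [13, 12, 10, 6], load = 41
Makespan = max load = 41

41


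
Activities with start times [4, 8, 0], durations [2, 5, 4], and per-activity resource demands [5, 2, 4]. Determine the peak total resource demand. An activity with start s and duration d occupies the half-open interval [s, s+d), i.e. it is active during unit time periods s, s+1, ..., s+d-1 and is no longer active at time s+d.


Each activity i is active on [start_i, start_i + duration_i).
Compute total resource usage per time slot:
  t=0: active resources = [4], total = 4
  t=1: active resources = [4], total = 4
  t=2: active resources = [4], total = 4
  t=3: active resources = [4], total = 4
  t=4: active resources = [5], total = 5
  t=5: active resources = [5], total = 5
  t=6: active resources = [], total = 0
  t=7: active resources = [], total = 0
  t=8: active resources = [2], total = 2
  t=9: active resources = [2], total = 2
  t=10: active resources = [2], total = 2
  t=11: active resources = [2], total = 2
  t=12: active resources = [2], total = 2
Peak resource demand = 5

5


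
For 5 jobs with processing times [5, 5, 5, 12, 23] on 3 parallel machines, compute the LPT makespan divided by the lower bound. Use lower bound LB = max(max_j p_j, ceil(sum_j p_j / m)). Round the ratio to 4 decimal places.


LPT order: [23, 12, 5, 5, 5]
Machine loads after assignment: [23, 12, 15]
LPT makespan = 23
Lower bound = max(max_job, ceil(total/3)) = max(23, 17) = 23
Ratio = 23 / 23 = 1.0

1.0


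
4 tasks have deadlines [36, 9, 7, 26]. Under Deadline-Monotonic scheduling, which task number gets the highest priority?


Sort tasks by relative deadline (ascending):
  Task 3: deadline = 7
  Task 2: deadline = 9
  Task 4: deadline = 26
  Task 1: deadline = 36
Priority order (highest first): [3, 2, 4, 1]
Highest priority task = 3

3


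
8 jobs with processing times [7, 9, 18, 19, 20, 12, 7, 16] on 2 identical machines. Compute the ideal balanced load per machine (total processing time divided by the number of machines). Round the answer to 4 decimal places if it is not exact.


Total processing time = 7 + 9 + 18 + 19 + 20 + 12 + 7 + 16 = 108
Number of machines = 2
Ideal balanced load = 108 / 2 = 54.0

54.0


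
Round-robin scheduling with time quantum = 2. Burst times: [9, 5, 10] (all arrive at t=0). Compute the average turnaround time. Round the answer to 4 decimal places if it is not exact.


Time quantum = 2
Execution trace:
  J1 runs 2 units, time = 2
  J2 runs 2 units, time = 4
  J3 runs 2 units, time = 6
  J1 runs 2 units, time = 8
  J2 runs 2 units, time = 10
  J3 runs 2 units, time = 12
  J1 runs 2 units, time = 14
  J2 runs 1 units, time = 15
  J3 runs 2 units, time = 17
  J1 runs 2 units, time = 19
  J3 runs 2 units, time = 21
  J1 runs 1 units, time = 22
  J3 runs 2 units, time = 24
Finish times: [22, 15, 24]
Average turnaround = 61/3 = 20.3333

20.3333


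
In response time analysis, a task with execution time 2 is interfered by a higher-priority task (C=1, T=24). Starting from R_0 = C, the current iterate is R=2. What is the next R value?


R_next = C + ceil(R_prev / T_hp) * C_hp
ceil(2 / 24) = ceil(0.0833) = 1
Interference = 1 * 1 = 1
R_next = 2 + 1 = 3

3


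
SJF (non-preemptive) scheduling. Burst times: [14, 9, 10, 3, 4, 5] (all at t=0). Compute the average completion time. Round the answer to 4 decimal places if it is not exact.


SJF order (ascending): [3, 4, 5, 9, 10, 14]
Completion times:
  Job 1: burst=3, C=3
  Job 2: burst=4, C=7
  Job 3: burst=5, C=12
  Job 4: burst=9, C=21
  Job 5: burst=10, C=31
  Job 6: burst=14, C=45
Average completion = 119/6 = 19.8333

19.8333


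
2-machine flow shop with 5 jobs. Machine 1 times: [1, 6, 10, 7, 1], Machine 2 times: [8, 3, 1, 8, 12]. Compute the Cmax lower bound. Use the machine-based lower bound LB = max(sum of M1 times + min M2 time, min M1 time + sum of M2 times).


LB1 = sum(M1 times) + min(M2 times) = 25 + 1 = 26
LB2 = min(M1 times) + sum(M2 times) = 1 + 32 = 33
Lower bound = max(LB1, LB2) = max(26, 33) = 33

33


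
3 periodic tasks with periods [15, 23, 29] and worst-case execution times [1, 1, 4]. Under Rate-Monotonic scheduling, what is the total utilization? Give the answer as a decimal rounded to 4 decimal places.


Compute individual utilizations (exact fractions):
  Task 1: C/T = 1/15 (approx. 0.0667)
  Task 2: C/T = 1/23 (approx. 0.0435)
  Task 3: C/T = 4/29 (approx. 0.1379)
Total utilization U = 1/15 + 1/23 + 4/29 = 2482/10005
Rounded to 4 decimal places: U = 0.2481
RM (Liu & Layland) bound for 3 tasks = 0.779763; compare with U = 2482/10005 (approx. 0.248076)
U <= bound, so schedulable by RM sufficient condition.

0.2481


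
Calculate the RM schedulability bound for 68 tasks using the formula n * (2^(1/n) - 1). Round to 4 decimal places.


Compute 2^(1/68) = 1.0102454700
Subtract 1: 1.0102454700 - 1 = 0.0102454700
Multiply by n: 68 * 0.0102454700 = 0.6966919600
Round to 4 dp: 0.6967

0.6967


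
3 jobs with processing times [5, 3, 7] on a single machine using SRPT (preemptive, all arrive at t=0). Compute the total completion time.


Since all jobs arrive at t=0, SRPT equals SPT ordering.
SPT order: [3, 5, 7]
Completion times:
  Job 1: p=3, C=3
  Job 2: p=5, C=8
  Job 3: p=7, C=15
Total completion time = 3 + 8 + 15 = 26

26


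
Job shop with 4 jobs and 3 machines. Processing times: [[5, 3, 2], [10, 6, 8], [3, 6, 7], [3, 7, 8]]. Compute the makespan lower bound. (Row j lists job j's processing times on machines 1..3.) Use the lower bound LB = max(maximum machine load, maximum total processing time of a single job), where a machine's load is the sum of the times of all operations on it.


Machine loads:
  Machine 1: 5 + 10 + 3 + 3 = 21
  Machine 2: 3 + 6 + 6 + 7 = 22
  Machine 3: 2 + 8 + 7 + 8 = 25
Max machine load = 25
Job totals:
  Job 1: 10
  Job 2: 24
  Job 3: 16
  Job 4: 18
Max job total = 24
Lower bound = max(25, 24) = 25

25


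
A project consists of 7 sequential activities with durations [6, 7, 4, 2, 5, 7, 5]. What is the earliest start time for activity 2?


Activity 2 starts after activities 1 through 1 complete.
Predecessor durations: [6]
ES = 6 = 6

6


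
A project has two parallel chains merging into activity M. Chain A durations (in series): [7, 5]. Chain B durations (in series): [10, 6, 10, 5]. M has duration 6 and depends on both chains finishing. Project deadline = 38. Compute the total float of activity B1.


Forward pass: ES(B1) = sum of predecessors on chain B = 0
EF = ES + duration = 0 + 10 = 10
Backward pass: LF(M) = deadline = 38; LS(M) = 38 - 6 = 32
LF(B1) = LS(M) - sum(successors on chain B) = 32 - 21 = 11
LS = LF - duration = 11 - 10 = 1
Total float = LS - ES = 1 - 0 = 1

1


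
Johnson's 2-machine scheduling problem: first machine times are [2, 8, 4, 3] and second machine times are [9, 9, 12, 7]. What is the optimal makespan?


Apply Johnson's rule:
  Group 1 (a <= b): [(1, 2, 9), (4, 3, 7), (3, 4, 12), (2, 8, 9)]
  Group 2 (a > b): []
Optimal job order: [1, 4, 3, 2]
Schedule:
  Job 1: M1 done at 2, M2 done at 11
  Job 4: M1 done at 5, M2 done at 18
  Job 3: M1 done at 9, M2 done at 30
  Job 2: M1 done at 17, M2 done at 39
Makespan = 39

39


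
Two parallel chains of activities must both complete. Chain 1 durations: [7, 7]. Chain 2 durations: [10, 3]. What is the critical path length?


Path A total = 7 + 7 = 14
Path B total = 10 + 3 = 13
Critical path = longest path = max(14, 13) = 14

14


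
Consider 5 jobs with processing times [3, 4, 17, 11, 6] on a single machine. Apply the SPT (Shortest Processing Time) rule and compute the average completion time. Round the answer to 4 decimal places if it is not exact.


Sort jobs by processing time (SPT order): [3, 4, 6, 11, 17]
Compute completion times sequentially:
  Job 1: processing = 3, completes at 3
  Job 2: processing = 4, completes at 7
  Job 3: processing = 6, completes at 13
  Job 4: processing = 11, completes at 24
  Job 5: processing = 17, completes at 41
Sum of completion times = 88
Average completion time = 88/5 = 17.6

17.6


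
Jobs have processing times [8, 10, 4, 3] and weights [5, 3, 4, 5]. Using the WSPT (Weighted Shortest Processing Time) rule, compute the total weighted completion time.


Compute p/w ratios and sort ascending (WSPT): [(3, 5), (4, 4), (8, 5), (10, 3)]
Compute weighted completion times:
  Job (p=3,w=5): C=3, w*C=5*3=15
  Job (p=4,w=4): C=7, w*C=4*7=28
  Job (p=8,w=5): C=15, w*C=5*15=75
  Job (p=10,w=3): C=25, w*C=3*25=75
Total weighted completion time = 193

193


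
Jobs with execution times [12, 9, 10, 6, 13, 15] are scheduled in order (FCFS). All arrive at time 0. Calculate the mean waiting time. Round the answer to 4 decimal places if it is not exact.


FCFS order (as given): [12, 9, 10, 6, 13, 15]
Waiting times:
  Job 1: wait = 0
  Job 2: wait = 12
  Job 3: wait = 21
  Job 4: wait = 31
  Job 5: wait = 37
  Job 6: wait = 50
Sum of waiting times = 151
Average waiting time = 151/6 = 25.1667

25.1667


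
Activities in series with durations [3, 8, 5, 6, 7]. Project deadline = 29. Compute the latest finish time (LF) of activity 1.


LF(activity 1) = deadline - sum of successor durations
Successors: activities 2 through 5 with durations [8, 5, 6, 7]
Sum of successor durations = 26
LF = 29 - 26 = 3

3


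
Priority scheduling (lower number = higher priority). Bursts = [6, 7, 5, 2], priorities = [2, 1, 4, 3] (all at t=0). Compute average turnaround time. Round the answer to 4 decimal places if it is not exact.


Sort by priority (ascending = highest first):
Order: [(1, 7), (2, 6), (3, 2), (4, 5)]
Completion times:
  Priority 1, burst=7, C=7
  Priority 2, burst=6, C=13
  Priority 3, burst=2, C=15
  Priority 4, burst=5, C=20
Average turnaround = 55/4 = 13.75

13.75


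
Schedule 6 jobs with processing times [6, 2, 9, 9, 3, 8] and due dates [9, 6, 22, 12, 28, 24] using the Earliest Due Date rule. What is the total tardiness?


Sort by due date (EDD order): [(2, 6), (6, 9), (9, 12), (9, 22), (8, 24), (3, 28)]
Compute completion times and tardiness:
  Job 1: p=2, d=6, C=2, tardiness=max(0,2-6)=0
  Job 2: p=6, d=9, C=8, tardiness=max(0,8-9)=0
  Job 3: p=9, d=12, C=17, tardiness=max(0,17-12)=5
  Job 4: p=9, d=22, C=26, tardiness=max(0,26-22)=4
  Job 5: p=8, d=24, C=34, tardiness=max(0,34-24)=10
  Job 6: p=3, d=28, C=37, tardiness=max(0,37-28)=9
Total tardiness = 28

28


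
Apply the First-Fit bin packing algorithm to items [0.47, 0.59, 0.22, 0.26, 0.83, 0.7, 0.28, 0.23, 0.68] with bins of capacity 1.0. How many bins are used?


Place items sequentially using First-Fit:
  Item 0.47 -> new Bin 1
  Item 0.59 -> new Bin 2
  Item 0.22 -> Bin 1 (now 0.69)
  Item 0.26 -> Bin 1 (now 0.95)
  Item 0.83 -> new Bin 3
  Item 0.7 -> new Bin 4
  Item 0.28 -> Bin 2 (now 0.87)
  Item 0.23 -> Bin 4 (now 0.93)
  Item 0.68 -> new Bin 5
Total bins used = 5

5
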